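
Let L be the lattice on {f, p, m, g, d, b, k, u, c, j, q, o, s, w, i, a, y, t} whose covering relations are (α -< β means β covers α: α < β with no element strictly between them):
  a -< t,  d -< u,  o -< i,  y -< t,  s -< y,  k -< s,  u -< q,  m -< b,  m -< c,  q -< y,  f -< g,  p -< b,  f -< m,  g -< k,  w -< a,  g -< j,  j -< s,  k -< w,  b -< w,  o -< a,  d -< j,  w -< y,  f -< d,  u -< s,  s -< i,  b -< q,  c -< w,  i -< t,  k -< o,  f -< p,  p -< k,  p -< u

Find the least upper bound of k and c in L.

w

Common upper bounds of {k, c}: a, t, w, y.
The least among these is w.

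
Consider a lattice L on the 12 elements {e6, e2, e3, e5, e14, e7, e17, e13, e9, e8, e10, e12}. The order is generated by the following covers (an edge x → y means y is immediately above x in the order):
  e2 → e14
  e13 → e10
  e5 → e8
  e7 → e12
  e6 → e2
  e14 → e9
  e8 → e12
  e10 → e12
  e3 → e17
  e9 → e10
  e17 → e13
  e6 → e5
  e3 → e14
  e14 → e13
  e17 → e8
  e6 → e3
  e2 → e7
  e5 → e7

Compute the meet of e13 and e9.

e14

Common lower bounds of {e13, e9}: e14, e2, e3, e6.
The greatest among these is e14.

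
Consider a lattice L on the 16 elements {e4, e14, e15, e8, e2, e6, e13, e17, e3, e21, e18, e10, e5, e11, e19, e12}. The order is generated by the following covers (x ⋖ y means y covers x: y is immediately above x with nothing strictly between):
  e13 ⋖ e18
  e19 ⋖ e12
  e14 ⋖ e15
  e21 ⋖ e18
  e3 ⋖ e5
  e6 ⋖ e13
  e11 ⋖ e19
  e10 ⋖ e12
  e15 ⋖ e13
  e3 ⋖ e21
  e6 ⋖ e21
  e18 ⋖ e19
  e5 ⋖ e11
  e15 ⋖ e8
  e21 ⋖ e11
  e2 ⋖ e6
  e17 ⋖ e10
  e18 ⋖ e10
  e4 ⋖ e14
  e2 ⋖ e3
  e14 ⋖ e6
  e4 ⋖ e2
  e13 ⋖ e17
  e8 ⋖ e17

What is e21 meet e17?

Common lower bounds of {e21, e17}: e14, e2, e4, e6.
The greatest among these is e6.

e6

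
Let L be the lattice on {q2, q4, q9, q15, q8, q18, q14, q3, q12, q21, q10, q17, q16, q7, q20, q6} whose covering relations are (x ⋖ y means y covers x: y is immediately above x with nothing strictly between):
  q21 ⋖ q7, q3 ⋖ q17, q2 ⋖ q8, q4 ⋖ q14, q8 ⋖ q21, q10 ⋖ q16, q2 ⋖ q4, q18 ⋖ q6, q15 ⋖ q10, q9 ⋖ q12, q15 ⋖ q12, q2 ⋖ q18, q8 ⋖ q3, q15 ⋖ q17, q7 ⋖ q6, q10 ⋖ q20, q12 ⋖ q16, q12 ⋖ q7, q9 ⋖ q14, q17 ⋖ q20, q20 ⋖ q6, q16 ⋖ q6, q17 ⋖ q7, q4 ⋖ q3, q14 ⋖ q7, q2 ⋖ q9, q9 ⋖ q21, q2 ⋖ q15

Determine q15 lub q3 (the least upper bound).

Common upper bounds of {q15, q3}: q17, q20, q6, q7.
The least among these is q17.

q17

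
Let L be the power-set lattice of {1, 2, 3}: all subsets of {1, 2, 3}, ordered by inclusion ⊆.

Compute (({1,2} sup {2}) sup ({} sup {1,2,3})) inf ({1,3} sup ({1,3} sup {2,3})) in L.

{1,2,3}

{1,2} ∨ {2} = {1,2}
{} ∨ {1,2,3} = {1,2,3}
{1,2} ∨ {1,2,3} = {1,2,3}
{1,3} ∨ {2,3} = {1,2,3}
{1,3} ∨ {1,2,3} = {1,2,3}
{1,2,3} ∧ {1,2,3} = {1,2,3}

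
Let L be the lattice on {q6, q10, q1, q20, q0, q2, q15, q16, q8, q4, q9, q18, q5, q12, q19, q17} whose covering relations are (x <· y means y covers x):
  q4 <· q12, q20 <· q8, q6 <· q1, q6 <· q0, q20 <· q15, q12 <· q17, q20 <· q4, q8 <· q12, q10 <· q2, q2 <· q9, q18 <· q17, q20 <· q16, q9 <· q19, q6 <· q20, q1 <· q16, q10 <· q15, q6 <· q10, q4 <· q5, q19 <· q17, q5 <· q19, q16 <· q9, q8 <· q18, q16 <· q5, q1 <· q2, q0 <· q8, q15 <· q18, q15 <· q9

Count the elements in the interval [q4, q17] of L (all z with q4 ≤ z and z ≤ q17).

The interval [q4, q17] = {q12, q17, q19, q4, q5}, which has 5 elements.

5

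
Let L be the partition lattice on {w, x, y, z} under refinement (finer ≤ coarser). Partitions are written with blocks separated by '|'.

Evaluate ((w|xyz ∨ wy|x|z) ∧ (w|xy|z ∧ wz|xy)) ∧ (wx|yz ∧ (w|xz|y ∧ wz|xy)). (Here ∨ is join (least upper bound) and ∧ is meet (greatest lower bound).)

w|xyz ∨ wy|x|z = wxyz
w|xy|z ∧ wz|xy = w|xy|z
wxyz ∧ w|xy|z = w|xy|z
w|xz|y ∧ wz|xy = w|x|y|z
wx|yz ∧ w|x|y|z = w|x|y|z
w|xy|z ∧ w|x|y|z = w|x|y|z

w|x|y|z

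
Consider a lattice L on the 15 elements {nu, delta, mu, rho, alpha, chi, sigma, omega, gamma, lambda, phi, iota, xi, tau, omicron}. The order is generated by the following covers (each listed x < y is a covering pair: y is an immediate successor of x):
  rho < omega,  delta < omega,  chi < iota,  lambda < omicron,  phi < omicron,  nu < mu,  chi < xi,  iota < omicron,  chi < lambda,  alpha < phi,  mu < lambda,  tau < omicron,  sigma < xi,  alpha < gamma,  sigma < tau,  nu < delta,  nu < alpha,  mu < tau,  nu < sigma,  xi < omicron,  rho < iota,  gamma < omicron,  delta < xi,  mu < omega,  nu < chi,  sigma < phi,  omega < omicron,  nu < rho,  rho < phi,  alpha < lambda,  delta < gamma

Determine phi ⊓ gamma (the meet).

Common lower bounds of {phi, gamma}: alpha, nu.
The greatest among these is alpha.

alpha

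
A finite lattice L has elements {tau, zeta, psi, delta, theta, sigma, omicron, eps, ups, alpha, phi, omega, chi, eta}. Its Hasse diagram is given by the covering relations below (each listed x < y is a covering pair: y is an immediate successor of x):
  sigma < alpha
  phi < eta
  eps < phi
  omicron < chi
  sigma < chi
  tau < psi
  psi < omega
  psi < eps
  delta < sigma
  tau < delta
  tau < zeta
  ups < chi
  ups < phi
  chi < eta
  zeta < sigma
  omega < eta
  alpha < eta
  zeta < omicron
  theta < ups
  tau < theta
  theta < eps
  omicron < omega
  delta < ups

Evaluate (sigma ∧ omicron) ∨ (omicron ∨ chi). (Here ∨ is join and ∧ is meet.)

chi

sigma ∧ omicron = zeta
omicron ∨ chi = chi
zeta ∨ chi = chi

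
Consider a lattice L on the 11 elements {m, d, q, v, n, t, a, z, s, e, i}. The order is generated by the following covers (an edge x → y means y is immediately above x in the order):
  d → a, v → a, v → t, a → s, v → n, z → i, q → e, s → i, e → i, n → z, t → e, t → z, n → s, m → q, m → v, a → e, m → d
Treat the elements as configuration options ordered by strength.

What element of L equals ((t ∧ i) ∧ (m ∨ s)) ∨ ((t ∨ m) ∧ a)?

v

t ∧ i = t
m ∨ s = s
t ∧ s = v
t ∨ m = t
t ∧ a = v
v ∨ v = v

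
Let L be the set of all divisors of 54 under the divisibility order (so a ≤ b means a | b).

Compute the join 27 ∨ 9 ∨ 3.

27

In the divisibility order, the join is the least common multiple: lcm(27, 9, 3) = 27.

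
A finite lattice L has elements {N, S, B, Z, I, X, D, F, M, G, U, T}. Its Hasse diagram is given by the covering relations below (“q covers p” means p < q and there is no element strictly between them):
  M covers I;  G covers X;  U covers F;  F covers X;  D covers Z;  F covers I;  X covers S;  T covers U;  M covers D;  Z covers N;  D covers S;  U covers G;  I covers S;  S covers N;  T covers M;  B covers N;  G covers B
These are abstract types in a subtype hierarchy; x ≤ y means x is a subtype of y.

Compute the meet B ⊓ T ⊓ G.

Common lower bounds of {B, T, G}: B, N.
The greatest among these is B.

B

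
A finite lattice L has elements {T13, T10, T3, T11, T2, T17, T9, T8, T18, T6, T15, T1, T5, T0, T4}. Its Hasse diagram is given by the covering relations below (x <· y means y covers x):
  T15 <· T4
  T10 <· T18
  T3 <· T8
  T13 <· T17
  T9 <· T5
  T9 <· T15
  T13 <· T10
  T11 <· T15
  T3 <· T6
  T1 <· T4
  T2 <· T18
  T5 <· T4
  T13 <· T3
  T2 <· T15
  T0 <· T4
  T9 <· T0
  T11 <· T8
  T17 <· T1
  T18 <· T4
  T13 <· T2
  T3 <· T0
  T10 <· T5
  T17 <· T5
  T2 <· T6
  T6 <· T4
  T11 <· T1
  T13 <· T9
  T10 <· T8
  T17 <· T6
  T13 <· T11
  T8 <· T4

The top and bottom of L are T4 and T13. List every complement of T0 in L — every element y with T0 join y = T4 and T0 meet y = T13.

T1, T10, T11, T17, T18, T2

Need y with T0 ∨ y = T4 and T0 ∧ y = T13.
Checking each element gives: T1, T10, T11, T17, T18, T2.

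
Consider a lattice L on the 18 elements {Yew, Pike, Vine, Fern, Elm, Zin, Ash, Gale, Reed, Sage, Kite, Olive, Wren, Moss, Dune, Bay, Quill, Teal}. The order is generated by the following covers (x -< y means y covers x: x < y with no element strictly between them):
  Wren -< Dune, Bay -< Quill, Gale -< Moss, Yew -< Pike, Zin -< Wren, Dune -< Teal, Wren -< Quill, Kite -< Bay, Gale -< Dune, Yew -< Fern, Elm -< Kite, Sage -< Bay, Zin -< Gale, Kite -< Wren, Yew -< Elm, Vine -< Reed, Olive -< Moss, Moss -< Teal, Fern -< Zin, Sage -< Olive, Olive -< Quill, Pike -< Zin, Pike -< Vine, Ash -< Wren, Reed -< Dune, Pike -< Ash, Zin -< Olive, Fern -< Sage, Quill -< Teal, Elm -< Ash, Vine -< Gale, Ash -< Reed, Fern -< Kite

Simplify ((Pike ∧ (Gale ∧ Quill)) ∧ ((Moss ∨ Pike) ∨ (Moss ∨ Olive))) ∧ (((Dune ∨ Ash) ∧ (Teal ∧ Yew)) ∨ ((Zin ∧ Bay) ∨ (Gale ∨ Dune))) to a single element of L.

Gale ∧ Quill = Zin
Pike ∧ Zin = Pike
Moss ∨ Pike = Moss
Moss ∨ Olive = Moss
Moss ∨ Moss = Moss
Pike ∧ Moss = Pike
Dune ∨ Ash = Dune
Teal ∧ Yew = Yew
Dune ∧ Yew = Yew
Zin ∧ Bay = Fern
Gale ∨ Dune = Dune
Fern ∨ Dune = Dune
Yew ∨ Dune = Dune
Pike ∧ Dune = Pike

Pike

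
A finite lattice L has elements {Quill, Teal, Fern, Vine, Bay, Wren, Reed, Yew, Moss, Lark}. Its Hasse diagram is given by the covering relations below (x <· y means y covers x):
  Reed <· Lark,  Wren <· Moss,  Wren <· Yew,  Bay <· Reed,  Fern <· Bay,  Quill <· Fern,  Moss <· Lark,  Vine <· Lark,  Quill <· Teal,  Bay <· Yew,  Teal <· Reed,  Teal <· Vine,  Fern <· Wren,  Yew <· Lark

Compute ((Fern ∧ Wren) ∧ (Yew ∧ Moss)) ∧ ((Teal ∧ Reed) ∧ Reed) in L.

Quill

Fern ∧ Wren = Fern
Yew ∧ Moss = Wren
Fern ∧ Wren = Fern
Teal ∧ Reed = Teal
Teal ∧ Reed = Teal
Fern ∧ Teal = Quill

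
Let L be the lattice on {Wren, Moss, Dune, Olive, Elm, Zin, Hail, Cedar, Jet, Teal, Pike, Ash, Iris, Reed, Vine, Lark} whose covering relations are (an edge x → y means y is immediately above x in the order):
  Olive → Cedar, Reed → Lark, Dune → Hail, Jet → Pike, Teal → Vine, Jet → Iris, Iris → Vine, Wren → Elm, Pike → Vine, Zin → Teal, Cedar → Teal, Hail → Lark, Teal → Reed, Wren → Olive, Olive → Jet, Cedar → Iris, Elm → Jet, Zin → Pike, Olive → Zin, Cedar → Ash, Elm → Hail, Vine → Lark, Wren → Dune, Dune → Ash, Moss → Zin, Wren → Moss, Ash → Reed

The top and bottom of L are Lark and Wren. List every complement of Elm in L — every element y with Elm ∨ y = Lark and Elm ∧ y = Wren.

Need y with Elm ∨ y = Lark and Elm ∧ y = Wren.
Checking each element gives: Ash, Reed.

Ash, Reed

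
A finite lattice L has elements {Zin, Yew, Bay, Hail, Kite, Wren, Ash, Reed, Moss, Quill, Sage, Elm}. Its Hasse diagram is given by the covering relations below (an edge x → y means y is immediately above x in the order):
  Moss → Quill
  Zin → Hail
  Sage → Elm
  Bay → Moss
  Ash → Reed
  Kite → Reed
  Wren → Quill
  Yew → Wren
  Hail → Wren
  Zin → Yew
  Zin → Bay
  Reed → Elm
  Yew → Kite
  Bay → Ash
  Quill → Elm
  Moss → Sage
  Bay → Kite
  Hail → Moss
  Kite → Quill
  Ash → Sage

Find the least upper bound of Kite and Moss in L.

Common upper bounds of {Kite, Moss}: Elm, Quill.
The least among these is Quill.

Quill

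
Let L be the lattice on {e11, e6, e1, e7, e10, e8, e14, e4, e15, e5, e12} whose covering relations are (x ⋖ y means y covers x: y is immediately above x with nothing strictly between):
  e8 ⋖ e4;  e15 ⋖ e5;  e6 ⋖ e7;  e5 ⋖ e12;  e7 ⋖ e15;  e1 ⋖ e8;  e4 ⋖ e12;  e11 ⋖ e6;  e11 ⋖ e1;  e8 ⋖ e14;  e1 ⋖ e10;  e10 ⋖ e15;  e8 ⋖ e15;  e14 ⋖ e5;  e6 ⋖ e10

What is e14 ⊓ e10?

Common lower bounds of {e14, e10}: e1, e11.
The greatest among these is e1.

e1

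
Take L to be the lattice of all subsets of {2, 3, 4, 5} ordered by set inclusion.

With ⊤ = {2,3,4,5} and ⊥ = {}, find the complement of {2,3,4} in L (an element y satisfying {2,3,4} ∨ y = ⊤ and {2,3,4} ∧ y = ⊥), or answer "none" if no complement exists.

Need y with {2,3,4} ∨ y = {2,3,4,5} and {2,3,4} ∧ y = {}.
Checking each element gives: {5}.

{5}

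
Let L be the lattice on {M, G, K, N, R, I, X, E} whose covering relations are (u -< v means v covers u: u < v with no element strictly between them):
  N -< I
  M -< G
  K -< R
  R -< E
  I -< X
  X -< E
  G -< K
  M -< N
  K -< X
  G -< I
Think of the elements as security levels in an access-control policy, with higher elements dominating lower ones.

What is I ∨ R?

Common upper bounds of {I, R}: E.
The least among these is E.

E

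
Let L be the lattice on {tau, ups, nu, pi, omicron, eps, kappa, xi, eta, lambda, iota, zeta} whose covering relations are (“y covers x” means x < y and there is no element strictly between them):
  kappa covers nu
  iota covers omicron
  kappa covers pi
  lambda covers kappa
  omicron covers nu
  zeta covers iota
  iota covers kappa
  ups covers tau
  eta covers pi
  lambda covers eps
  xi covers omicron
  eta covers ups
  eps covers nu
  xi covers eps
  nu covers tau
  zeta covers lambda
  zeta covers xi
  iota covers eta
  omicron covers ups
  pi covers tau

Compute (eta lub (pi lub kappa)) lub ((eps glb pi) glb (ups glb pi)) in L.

iota

pi ∨ kappa = kappa
eta ∨ kappa = iota
eps ∧ pi = tau
ups ∧ pi = tau
tau ∧ tau = tau
iota ∨ tau = iota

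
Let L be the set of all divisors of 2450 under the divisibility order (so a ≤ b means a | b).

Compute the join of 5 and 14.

70

In the divisibility order, the join is the least common multiple: lcm(5, 14) = 70.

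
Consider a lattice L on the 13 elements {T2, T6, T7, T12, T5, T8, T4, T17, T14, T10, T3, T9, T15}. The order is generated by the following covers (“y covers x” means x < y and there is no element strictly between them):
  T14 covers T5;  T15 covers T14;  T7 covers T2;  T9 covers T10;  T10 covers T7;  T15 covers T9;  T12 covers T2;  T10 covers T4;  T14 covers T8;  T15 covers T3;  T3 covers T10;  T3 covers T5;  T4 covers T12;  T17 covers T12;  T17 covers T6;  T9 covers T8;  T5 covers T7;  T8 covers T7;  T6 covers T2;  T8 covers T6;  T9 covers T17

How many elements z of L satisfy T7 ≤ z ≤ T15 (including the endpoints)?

The interval [T7, T15] = {T10, T14, T15, T3, T5, T7, T8, T9}, which has 8 elements.

8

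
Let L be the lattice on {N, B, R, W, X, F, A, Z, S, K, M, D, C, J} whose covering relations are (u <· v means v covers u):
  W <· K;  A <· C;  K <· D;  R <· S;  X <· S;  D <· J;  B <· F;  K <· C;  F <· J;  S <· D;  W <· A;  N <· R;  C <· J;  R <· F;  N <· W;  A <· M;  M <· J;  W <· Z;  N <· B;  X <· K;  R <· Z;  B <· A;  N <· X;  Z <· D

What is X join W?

Common upper bounds of {X, W}: C, D, J, K.
The least among these is K.

K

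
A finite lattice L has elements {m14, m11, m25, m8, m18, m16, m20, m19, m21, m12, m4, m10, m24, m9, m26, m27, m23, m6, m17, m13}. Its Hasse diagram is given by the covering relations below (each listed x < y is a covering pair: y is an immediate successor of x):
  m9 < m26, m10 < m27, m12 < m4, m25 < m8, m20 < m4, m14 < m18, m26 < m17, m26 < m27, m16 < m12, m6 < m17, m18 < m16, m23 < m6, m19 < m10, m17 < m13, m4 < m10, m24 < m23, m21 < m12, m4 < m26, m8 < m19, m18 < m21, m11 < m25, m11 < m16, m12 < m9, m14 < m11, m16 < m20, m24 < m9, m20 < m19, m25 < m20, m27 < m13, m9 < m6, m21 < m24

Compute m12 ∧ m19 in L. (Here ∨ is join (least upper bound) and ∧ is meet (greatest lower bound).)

m16

m12 ∧ m19 = m16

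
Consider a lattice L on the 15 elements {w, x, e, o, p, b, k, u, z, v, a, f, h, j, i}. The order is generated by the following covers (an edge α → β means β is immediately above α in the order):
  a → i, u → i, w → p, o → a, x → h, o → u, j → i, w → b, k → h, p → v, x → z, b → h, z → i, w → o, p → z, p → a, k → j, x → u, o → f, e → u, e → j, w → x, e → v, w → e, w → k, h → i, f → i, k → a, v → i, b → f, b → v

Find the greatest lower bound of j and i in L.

j

Common lower bounds of {j, i}: e, j, k, w.
The greatest among these is j.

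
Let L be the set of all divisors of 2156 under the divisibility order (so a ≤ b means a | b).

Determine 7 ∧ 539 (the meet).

7

In the divisibility order, the meet is the greatest common divisor: gcd(7, 539) = 7.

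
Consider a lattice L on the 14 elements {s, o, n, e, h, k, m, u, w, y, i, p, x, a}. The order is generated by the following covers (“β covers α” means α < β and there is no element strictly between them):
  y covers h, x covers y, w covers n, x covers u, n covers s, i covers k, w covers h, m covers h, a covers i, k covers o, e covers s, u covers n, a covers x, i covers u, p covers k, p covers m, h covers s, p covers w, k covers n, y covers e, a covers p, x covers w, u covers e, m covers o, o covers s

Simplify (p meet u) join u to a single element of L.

u

p ∧ u = n
n ∨ u = u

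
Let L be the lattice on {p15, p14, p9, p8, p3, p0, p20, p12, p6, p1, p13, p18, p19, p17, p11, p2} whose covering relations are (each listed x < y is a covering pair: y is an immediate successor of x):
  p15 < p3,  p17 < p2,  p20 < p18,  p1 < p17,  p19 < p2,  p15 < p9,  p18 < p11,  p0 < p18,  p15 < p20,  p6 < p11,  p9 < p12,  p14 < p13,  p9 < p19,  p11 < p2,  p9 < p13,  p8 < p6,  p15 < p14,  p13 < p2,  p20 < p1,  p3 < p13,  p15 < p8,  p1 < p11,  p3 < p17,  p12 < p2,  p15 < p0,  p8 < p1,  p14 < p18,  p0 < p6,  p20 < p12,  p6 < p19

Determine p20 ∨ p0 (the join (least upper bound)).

p18

Common upper bounds of {p20, p0}: p11, p18, p2.
The least among these is p18.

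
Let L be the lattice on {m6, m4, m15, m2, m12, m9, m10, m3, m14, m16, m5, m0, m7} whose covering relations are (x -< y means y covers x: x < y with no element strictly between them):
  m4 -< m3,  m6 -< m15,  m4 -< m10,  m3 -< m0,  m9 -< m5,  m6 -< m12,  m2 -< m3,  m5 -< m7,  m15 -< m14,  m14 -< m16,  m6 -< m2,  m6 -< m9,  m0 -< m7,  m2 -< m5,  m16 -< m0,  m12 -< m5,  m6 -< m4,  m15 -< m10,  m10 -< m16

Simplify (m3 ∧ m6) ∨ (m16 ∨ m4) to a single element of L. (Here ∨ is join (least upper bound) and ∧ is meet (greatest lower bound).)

m3 ∧ m6 = m6
m16 ∨ m4 = m16
m6 ∨ m16 = m16

m16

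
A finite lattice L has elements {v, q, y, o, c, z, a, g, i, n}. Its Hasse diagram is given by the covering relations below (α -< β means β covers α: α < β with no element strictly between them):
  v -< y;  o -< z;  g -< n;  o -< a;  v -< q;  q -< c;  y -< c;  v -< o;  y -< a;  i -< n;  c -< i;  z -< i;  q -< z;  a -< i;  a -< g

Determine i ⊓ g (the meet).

a

Common lower bounds of {i, g}: a, o, v, y.
The greatest among these is a.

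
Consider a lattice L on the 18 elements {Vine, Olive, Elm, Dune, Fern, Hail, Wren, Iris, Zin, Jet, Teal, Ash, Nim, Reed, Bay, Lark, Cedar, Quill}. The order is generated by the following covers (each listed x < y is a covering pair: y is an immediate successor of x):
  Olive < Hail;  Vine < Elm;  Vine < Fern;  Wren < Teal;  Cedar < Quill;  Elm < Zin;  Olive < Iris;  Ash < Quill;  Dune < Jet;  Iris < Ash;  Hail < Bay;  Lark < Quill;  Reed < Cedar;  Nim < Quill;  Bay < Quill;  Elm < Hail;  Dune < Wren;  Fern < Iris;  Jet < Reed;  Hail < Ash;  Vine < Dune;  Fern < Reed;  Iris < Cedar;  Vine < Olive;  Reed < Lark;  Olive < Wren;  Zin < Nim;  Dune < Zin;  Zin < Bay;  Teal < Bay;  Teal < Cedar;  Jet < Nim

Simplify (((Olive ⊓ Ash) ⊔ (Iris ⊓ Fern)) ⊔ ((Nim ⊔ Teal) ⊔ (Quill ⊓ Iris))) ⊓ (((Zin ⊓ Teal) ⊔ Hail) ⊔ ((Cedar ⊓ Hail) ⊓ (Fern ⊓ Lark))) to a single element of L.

Olive ∧ Ash = Olive
Iris ∧ Fern = Fern
Olive ∨ Fern = Iris
Nim ∨ Teal = Quill
Quill ∧ Iris = Iris
Quill ∨ Iris = Quill
Iris ∨ Quill = Quill
Zin ∧ Teal = Dune
Dune ∨ Hail = Bay
Cedar ∧ Hail = Olive
Fern ∧ Lark = Fern
Olive ∧ Fern = Vine
Bay ∨ Vine = Bay
Quill ∧ Bay = Bay

Bay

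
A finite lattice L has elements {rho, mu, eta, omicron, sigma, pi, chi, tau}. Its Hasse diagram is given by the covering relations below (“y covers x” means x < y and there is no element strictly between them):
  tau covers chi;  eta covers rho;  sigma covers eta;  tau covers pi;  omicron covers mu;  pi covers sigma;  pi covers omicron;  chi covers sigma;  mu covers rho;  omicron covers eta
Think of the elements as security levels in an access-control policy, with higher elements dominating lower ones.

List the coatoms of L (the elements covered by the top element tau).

The coatoms are exactly the elements covered by tau: chi, pi.

chi, pi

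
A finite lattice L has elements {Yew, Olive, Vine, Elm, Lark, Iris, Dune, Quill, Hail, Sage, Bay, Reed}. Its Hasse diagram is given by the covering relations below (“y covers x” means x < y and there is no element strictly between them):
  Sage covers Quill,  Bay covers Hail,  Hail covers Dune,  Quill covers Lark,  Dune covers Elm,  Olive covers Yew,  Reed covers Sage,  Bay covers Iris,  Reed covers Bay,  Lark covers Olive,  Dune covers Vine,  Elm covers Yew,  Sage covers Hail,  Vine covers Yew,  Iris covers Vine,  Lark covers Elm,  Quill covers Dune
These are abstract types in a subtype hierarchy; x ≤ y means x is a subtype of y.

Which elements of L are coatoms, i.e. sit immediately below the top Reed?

The coatoms are exactly the elements covered by Reed: Bay, Sage.

Bay, Sage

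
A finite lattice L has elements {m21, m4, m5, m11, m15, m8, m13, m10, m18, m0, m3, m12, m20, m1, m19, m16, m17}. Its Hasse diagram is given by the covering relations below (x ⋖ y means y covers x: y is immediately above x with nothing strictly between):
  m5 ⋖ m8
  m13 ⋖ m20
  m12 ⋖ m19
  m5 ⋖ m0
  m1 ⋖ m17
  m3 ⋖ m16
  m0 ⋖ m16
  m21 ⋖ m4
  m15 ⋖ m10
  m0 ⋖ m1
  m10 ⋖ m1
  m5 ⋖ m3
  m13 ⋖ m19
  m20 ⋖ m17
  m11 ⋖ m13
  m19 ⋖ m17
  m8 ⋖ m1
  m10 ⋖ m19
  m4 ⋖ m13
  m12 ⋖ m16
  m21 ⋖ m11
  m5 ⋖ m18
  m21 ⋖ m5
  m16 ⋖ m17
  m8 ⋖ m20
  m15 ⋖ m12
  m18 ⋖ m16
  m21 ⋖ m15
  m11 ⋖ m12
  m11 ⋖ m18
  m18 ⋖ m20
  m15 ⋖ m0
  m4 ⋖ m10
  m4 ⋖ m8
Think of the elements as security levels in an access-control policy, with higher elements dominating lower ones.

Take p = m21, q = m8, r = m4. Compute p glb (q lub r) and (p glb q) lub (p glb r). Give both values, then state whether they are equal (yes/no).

m21; m21; yes

q lub r = m8, so p glb (q lub r) = m21 glb m8 = m21.
p glb q = m21 and p glb r = m21, so (p glb q) lub (p glb r) = m21 lub m21 = m21.
Equal: yes.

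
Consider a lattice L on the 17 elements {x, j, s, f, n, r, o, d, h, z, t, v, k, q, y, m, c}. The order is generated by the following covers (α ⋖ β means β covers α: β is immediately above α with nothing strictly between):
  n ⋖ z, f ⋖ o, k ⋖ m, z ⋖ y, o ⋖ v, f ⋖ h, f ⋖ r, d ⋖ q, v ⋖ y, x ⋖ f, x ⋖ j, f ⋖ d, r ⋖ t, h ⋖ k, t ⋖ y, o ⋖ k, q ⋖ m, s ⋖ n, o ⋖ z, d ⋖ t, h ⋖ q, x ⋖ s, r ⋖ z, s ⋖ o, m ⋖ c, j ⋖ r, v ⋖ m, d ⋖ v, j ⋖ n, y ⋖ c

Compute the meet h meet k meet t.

f

Common lower bounds of {h, k, t}: f, x.
The greatest among these is f.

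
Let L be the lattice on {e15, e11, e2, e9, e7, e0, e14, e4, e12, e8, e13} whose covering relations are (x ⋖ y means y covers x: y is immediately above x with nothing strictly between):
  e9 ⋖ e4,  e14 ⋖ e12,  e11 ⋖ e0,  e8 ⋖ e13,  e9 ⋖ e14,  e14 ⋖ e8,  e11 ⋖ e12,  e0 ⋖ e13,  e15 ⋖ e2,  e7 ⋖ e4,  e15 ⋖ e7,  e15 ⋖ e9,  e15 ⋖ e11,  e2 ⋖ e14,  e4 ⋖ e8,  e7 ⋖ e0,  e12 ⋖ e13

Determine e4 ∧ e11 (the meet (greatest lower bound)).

Common lower bounds of {e4, e11}: e15.
The greatest among these is e15.

e15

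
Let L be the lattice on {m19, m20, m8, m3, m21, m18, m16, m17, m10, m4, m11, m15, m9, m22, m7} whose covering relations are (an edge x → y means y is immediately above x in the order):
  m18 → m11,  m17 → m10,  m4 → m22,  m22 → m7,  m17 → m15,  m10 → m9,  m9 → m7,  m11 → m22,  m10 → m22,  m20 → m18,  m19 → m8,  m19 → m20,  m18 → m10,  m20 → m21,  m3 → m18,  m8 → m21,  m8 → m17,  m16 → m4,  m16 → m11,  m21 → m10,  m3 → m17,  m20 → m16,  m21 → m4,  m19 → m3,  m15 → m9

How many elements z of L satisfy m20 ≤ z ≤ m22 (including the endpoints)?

8

The interval [m20, m22] = {m10, m11, m16, m18, m20, m21, m22, m4}, which has 8 elements.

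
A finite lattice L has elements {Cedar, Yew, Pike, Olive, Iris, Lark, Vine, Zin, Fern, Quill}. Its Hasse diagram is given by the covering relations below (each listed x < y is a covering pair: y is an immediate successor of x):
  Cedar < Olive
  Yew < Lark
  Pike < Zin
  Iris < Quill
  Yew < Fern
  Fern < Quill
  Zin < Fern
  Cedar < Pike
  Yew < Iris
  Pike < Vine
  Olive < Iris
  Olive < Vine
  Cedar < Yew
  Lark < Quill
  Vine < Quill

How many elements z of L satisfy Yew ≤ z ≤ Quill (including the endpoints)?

The interval [Yew, Quill] = {Fern, Iris, Lark, Quill, Yew}, which has 5 elements.

5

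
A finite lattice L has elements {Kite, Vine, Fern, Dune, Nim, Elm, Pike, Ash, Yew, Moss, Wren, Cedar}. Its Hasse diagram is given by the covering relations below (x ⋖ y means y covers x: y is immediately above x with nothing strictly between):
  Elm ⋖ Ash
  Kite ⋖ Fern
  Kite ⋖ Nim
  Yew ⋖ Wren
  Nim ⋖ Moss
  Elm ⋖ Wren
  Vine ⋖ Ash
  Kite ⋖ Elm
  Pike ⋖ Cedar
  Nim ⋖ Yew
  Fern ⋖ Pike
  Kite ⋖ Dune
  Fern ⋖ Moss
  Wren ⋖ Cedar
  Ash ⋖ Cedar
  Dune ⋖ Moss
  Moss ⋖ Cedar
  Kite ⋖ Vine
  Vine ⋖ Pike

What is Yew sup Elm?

Common upper bounds of {Yew, Elm}: Cedar, Wren.
The least among these is Wren.

Wren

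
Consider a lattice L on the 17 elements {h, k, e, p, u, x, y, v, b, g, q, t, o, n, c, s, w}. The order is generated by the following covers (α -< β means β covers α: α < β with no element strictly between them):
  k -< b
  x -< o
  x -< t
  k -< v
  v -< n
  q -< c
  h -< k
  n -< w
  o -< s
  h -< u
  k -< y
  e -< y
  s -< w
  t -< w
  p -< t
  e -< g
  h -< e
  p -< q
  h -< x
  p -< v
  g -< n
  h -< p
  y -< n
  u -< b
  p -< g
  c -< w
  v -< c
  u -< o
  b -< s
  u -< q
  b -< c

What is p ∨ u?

q

Common upper bounds of {p, u}: c, q, w.
The least among these is q.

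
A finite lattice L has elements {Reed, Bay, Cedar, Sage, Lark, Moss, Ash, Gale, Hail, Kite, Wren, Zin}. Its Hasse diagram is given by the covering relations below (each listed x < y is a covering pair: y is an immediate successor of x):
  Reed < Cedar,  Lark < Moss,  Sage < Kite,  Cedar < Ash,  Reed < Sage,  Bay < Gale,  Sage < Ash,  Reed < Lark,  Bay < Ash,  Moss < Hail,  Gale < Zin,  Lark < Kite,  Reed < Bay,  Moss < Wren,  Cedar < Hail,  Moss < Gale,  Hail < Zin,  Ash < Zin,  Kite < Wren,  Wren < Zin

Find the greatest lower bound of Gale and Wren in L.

Moss

Common lower bounds of {Gale, Wren}: Lark, Moss, Reed.
The greatest among these is Moss.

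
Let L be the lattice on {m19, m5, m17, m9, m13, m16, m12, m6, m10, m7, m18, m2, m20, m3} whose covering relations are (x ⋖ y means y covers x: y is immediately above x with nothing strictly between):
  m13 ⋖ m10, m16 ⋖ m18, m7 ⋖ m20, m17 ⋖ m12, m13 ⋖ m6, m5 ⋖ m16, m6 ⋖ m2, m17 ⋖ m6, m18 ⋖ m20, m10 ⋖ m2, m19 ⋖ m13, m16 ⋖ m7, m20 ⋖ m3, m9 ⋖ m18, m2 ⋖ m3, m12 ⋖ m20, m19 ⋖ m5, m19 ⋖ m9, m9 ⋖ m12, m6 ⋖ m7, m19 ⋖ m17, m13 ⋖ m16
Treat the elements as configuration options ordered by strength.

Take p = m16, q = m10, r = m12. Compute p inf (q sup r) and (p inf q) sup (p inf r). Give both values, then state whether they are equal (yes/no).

q sup r = m3, so p inf (q sup r) = m16 inf m3 = m16.
p inf q = m13 and p inf r = m19, so (p inf q) sup (p inf r) = m13 sup m19 = m13.
Equal: no.

m16; m13; no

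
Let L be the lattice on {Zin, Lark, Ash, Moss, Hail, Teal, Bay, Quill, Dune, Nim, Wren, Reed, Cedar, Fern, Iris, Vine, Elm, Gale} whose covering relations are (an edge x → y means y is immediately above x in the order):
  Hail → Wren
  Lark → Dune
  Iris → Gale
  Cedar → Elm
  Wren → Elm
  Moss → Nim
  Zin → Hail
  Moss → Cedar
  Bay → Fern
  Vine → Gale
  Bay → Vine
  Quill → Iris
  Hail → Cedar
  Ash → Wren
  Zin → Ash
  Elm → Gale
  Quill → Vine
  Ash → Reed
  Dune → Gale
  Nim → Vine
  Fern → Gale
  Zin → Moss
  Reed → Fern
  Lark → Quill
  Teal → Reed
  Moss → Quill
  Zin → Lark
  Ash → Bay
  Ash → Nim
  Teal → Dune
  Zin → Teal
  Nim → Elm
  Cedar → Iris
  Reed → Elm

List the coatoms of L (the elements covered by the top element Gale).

The coatoms are exactly the elements covered by Gale: Dune, Elm, Fern, Iris, Vine.

Dune, Elm, Fern, Iris, Vine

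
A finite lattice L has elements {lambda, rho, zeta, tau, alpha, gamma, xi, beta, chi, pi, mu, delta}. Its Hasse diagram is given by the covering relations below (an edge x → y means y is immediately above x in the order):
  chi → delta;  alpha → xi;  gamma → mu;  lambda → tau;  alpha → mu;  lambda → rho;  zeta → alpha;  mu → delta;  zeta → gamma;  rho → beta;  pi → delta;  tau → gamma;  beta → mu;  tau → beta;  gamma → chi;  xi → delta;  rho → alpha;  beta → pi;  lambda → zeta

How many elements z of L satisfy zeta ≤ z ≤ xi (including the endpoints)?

The interval [zeta, xi] = {alpha, xi, zeta}, which has 3 elements.

3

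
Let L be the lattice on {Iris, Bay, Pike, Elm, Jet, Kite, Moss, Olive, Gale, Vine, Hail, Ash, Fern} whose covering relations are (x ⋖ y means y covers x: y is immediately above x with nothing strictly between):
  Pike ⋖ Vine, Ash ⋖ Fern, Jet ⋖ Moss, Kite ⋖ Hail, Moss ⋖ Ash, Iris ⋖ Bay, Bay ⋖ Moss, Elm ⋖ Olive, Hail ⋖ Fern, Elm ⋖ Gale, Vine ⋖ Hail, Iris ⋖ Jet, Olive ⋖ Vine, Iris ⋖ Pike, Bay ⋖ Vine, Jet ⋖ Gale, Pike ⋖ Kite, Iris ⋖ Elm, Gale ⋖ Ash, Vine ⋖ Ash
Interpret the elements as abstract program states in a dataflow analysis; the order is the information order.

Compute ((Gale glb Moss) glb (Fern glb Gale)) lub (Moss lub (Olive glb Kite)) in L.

Moss

Gale ∧ Moss = Jet
Fern ∧ Gale = Gale
Jet ∧ Gale = Jet
Olive ∧ Kite = Iris
Moss ∨ Iris = Moss
Jet ∨ Moss = Moss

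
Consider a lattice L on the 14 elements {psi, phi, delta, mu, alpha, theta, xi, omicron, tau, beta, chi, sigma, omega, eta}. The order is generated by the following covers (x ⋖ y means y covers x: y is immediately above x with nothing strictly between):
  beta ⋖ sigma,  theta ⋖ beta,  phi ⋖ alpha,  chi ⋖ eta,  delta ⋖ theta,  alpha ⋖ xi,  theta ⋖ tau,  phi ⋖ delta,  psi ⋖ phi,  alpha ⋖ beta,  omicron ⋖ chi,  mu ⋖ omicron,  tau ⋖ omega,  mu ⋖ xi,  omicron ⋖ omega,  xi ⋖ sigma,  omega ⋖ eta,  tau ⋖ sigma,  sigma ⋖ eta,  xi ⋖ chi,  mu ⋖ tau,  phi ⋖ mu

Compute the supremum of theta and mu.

tau

Common upper bounds of {theta, mu}: eta, omega, sigma, tau.
The least among these is tau.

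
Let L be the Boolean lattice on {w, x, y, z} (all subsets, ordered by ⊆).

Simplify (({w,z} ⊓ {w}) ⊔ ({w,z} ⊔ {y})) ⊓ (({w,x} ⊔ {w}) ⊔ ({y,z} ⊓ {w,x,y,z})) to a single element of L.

{w,y,z}

{w,z} ∧ {w} = {w}
{w,z} ∨ {y} = {w,y,z}
{w} ∨ {w,y,z} = {w,y,z}
{w,x} ∨ {w} = {w,x}
{y,z} ∧ {w,x,y,z} = {y,z}
{w,x} ∨ {y,z} = {w,x,y,z}
{w,y,z} ∧ {w,x,y,z} = {w,y,z}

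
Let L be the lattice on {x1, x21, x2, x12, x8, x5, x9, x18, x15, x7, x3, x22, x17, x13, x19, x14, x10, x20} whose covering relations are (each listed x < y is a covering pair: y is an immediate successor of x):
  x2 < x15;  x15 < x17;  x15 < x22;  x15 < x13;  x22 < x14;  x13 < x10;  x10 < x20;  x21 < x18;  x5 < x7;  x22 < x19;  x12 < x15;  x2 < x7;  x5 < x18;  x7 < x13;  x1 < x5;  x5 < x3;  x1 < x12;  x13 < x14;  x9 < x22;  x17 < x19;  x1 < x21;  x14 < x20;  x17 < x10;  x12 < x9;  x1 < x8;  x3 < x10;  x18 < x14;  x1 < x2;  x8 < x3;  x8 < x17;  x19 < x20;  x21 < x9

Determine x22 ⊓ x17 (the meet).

Common lower bounds of {x22, x17}: x1, x12, x15, x2.
The greatest among these is x15.

x15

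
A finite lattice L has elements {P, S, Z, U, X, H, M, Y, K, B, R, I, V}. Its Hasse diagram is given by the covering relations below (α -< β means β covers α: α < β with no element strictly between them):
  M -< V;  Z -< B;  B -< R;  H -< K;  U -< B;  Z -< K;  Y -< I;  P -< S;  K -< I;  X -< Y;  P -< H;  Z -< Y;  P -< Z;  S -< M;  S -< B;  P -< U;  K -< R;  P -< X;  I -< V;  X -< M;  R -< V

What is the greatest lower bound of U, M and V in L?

Common lower bounds of {U, M, V}: P.
The greatest among these is P.

P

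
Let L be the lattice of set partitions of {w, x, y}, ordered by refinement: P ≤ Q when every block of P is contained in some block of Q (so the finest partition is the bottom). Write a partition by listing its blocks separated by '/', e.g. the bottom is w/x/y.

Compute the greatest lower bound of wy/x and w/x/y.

w/x/y

Common lower bounds of {wy/x, w/x/y}: w/x/y.
The greatest among these is w/x/y.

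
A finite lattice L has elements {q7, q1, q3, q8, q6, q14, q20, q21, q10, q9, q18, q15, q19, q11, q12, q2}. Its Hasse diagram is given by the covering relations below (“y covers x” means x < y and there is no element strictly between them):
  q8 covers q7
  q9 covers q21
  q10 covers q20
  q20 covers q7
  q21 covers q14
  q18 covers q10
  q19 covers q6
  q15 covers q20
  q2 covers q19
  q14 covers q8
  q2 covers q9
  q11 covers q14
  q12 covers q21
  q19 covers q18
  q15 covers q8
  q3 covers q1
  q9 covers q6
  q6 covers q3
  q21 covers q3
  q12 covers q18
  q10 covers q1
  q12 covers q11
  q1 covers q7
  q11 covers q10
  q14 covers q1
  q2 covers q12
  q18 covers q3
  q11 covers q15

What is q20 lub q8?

Common upper bounds of {q20, q8}: q11, q12, q15, q2.
The least among these is q15.

q15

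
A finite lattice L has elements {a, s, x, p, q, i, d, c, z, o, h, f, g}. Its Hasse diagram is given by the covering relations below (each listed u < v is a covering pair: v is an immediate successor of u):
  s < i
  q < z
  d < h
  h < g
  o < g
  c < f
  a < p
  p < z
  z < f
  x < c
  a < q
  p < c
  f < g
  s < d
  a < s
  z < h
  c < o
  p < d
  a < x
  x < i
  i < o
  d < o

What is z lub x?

Common upper bounds of {z, x}: f, g.
The least among these is f.

f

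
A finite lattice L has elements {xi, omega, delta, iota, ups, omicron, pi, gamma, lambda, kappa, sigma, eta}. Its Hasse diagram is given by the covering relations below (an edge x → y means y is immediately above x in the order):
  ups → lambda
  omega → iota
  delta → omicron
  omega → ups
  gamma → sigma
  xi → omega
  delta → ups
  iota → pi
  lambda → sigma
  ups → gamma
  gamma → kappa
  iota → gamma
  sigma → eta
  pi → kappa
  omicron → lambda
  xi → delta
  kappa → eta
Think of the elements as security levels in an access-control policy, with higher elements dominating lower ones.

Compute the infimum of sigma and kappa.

gamma

Common lower bounds of {sigma, kappa}: delta, gamma, iota, omega, ups, xi.
The greatest among these is gamma.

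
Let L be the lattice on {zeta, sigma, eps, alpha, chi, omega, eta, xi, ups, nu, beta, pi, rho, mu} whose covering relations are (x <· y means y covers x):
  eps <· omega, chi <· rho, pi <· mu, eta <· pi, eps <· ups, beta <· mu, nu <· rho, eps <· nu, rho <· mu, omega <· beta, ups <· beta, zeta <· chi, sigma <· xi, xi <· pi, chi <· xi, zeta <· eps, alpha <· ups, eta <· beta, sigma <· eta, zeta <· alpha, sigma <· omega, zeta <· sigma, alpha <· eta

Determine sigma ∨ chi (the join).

xi

Common upper bounds of {sigma, chi}: mu, pi, xi.
The least among these is xi.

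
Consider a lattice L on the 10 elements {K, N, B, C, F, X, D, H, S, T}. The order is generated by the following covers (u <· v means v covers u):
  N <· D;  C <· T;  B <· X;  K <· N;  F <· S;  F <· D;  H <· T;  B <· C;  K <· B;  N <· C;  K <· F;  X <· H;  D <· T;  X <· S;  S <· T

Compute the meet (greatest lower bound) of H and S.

X

Common lower bounds of {H, S}: B, K, X.
The greatest among these is X.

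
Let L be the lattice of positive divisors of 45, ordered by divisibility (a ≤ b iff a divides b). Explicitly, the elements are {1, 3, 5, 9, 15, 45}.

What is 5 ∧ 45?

5

Common lower bounds of {5, 45}: 1, 5.
The greatest among these is 5.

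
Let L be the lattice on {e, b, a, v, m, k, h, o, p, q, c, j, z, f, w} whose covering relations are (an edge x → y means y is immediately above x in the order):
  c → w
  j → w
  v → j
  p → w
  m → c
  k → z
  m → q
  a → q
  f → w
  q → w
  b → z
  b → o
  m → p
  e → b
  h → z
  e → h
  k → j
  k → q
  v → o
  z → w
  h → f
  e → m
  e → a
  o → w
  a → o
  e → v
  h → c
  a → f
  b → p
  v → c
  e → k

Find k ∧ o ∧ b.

Common lower bounds of {k, o, b}: e.
The greatest among these is e.

e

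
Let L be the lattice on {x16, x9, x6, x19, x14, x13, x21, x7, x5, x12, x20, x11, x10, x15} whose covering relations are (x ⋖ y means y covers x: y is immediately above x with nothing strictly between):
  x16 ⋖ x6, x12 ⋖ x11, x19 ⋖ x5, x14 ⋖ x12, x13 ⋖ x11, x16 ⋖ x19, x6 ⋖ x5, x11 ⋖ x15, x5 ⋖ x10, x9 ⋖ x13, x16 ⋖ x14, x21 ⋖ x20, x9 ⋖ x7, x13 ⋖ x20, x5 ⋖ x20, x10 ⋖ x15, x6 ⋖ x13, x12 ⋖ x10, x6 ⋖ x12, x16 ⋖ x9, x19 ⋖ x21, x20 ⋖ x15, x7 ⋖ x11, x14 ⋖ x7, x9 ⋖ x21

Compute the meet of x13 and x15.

Common lower bounds of {x13, x15}: x13, x16, x6, x9.
The greatest among these is x13.

x13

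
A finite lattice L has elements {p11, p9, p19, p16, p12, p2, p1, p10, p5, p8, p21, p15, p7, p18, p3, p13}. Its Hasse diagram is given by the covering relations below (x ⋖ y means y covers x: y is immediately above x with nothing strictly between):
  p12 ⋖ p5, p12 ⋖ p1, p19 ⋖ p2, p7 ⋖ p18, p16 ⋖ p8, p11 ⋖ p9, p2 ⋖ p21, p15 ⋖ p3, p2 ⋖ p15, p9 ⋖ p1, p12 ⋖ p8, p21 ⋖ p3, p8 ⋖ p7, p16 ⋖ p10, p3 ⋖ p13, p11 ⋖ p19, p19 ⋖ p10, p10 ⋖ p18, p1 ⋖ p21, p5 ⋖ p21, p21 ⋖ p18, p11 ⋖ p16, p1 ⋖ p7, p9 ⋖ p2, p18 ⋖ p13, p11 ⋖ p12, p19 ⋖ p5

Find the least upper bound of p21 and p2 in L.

p21

Common upper bounds of {p21, p2}: p13, p18, p21, p3.
The least among these is p21.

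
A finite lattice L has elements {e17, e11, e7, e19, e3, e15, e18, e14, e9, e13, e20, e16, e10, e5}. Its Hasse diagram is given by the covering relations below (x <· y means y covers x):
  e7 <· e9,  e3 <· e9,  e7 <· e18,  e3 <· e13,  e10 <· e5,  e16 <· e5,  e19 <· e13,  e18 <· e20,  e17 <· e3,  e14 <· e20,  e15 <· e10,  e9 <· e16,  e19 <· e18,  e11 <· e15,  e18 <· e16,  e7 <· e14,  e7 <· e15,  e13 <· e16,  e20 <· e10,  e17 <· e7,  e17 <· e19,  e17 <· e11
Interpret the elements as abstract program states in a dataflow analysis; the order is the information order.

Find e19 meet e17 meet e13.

e17

Common lower bounds of {e19, e17, e13}: e17.
The greatest among these is e17.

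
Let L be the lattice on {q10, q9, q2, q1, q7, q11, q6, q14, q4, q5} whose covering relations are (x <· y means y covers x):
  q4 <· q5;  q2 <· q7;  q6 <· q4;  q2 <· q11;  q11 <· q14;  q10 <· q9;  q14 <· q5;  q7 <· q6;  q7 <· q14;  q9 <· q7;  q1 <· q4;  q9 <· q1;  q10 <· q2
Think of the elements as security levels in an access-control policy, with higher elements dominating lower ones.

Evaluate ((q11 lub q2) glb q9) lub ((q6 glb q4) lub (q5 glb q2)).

q6

q11 ∨ q2 = q11
q11 ∧ q9 = q10
q6 ∧ q4 = q6
q5 ∧ q2 = q2
q6 ∨ q2 = q6
q10 ∨ q6 = q6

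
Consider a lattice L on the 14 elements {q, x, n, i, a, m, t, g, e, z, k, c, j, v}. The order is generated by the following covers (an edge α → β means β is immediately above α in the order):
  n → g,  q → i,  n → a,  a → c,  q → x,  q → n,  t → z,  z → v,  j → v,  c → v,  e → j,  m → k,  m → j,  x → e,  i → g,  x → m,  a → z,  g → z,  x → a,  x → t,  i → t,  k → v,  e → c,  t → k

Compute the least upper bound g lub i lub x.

z

Common upper bounds of {g, i, x}: v, z.
The least among these is z.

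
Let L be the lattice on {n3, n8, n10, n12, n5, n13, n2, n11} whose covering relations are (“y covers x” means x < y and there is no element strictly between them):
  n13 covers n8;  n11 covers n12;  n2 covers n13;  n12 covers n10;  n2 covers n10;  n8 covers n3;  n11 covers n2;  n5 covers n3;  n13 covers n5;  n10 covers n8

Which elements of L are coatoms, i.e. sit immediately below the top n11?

n12, n2

The coatoms are exactly the elements covered by n11: n12, n2.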